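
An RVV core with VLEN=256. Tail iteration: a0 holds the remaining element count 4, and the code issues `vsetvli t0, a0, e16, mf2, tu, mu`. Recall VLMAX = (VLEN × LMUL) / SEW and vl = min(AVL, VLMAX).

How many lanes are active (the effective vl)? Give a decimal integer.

vl = 4

lanes per group: 256·1/2/16 = 8
AVL=4 ≤ VLMAX=8, so vl = 4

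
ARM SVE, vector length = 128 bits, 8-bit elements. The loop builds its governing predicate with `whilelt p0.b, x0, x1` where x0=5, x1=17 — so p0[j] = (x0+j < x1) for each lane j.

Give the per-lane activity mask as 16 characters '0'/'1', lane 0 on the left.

lane count: 128 div 8 = 16
whilelt: lane j active iff 5+j < 17 → j < 12 → 12 active
bits (lane 0 leftmost): 1111111111110000

predicate = 1111111111110000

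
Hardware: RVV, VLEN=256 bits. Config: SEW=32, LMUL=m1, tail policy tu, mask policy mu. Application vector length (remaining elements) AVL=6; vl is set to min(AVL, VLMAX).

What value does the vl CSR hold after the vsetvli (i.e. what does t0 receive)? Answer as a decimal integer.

vl = 6

VLMAX = VLEN×LMUL/SEW = 256×1/32 = 8
AVL=6 ≤ VLMAX=8, so vl = 6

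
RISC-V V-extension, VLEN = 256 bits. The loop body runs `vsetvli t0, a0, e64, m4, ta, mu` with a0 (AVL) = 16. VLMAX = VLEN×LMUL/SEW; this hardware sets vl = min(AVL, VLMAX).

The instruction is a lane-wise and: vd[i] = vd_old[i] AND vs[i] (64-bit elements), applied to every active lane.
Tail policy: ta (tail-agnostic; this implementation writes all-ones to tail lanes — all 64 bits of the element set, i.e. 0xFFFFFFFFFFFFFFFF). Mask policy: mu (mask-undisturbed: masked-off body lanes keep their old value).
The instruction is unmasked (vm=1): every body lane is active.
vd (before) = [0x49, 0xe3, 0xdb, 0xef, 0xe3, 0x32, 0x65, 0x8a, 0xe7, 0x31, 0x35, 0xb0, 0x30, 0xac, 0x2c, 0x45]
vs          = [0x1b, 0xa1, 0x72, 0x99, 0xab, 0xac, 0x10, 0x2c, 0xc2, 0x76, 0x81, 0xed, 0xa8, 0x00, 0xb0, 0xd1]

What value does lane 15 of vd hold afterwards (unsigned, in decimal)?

VLMAX = VLEN×LMUL/SEW = 256×4/64 = 16
AVL=16 ≤ VLMAX=16, so vl = 16
lane  0: and(0x49,0x1b) ⇒ 0x09
lane  1: and(0xe3,0xa1) ⇒ 0xa1
lane  2: and(0xdb,0x72) ⇒ 0x52
lane  3: and(0xef,0x99) ⇒ 0x89
lane  4: and(0xe3,0xab) ⇒ 0xa3
lane  5: and(0x32,0xac) ⇒ 0x20
lane  6: and(0x65,0x10) ⇒ 0x00
lane  7: and(0x8a,0x2c) ⇒ 0x08
lane  8: and(0xe7,0xc2) ⇒ 0xc2
lane  9: and(0x31,0x76) ⇒ 0x30
lane 10: and(0x35,0x81) ⇒ 0x01
lane 11: and(0xb0,0xed) ⇒ 0xa0
lane 12: and(0x30,0xa8) ⇒ 0x20
lane 13: and(0xac,0x00) ⇒ 0x00
lane 14: and(0x2c,0xb0) ⇒ 0x20
lane 15: and(0x45,0xd1) ⇒ 0x41

vd[15] = 65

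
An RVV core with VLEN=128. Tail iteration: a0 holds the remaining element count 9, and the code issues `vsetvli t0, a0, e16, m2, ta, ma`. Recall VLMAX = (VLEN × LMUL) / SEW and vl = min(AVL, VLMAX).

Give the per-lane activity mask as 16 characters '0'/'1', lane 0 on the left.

predicate = 1111111110000000

VLMAX = VLEN×LMUL/SEW = 128×2/16 = 16
vl ← min(9, 16) = 9
bits (lane 0 leftmost): 1111111110000000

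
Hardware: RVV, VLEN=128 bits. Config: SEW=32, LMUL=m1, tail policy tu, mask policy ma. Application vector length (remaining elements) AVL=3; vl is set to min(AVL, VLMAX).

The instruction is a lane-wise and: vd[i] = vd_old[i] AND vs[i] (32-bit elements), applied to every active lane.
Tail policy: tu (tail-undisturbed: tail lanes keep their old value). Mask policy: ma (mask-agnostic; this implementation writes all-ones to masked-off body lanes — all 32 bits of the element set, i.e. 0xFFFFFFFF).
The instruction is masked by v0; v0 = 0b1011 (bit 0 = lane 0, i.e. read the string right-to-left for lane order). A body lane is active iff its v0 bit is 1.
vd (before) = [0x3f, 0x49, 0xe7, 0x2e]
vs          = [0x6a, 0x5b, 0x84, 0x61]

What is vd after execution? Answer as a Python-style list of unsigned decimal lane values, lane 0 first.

VLMAX = (128 × 1) / 32 = 4 lanes
vl = min(AVL, VLMAX) = min(3, 4) = 3
vd[0] and(0x3f,0x6a) -> 0x2a
vd[1] and(0x49,0x5b) -> 0x49
vd[2] mask-off/ones -> 0xffffffff
vd[3] tail/keep -> 0x2e

vd = [42, 73, 4294967295, 46]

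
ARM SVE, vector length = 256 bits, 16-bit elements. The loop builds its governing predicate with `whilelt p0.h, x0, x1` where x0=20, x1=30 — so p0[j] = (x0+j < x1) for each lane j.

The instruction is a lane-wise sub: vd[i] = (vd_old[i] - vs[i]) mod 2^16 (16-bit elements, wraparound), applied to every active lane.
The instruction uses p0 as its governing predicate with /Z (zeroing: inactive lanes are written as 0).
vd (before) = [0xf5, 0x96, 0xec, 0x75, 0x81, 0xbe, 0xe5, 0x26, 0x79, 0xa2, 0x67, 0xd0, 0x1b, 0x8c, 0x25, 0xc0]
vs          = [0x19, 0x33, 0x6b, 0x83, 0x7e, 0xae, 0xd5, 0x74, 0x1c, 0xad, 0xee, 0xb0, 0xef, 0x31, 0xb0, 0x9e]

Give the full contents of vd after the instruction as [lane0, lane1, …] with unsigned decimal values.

256-bit reg / 16-bit elem → 16 lanes
active while 20+j < 30, i.e. j ∈ [0,10) capped at 16 ⇒ 10
  i=0: sub(0xf5,0x19) → 220
  i=1: sub(0x96,0x33) → 99
  i=2: sub(0xec,0x6b) → 129
  i=3: sub(0x75,0x83) → 65522
  i=4: sub(0x81,0x7e) → 3
  i=5: sub(0xbe,0xae) → 16
  i=6: sub(0xe5,0xd5) → 16
  i=7: sub(0x26,0x74) → 65458
  i=8: sub(0x79,0x1c) → 93
  i=9: sub(0xa2,0xad) → 65525
  i=10: tail/zero → 0
  i=11: tail/zero → 0
  i=12: tail/zero → 0
  i=13: tail/zero → 0
  i=14: tail/zero → 0
  i=15: tail/zero → 0

vd = [220, 99, 129, 65522, 3, 16, 16, 65458, 93, 65525, 0, 0, 0, 0, 0, 0]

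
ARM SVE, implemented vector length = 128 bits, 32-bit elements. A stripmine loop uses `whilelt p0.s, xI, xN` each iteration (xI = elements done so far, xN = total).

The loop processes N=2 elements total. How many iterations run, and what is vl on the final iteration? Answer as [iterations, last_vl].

128-bit reg / 32-bit elem → 4 lanes
N=2: ⌈2/4⌉ = 1 iters; last vl = 2 − 0×4 = 2

[iterations, last_vl] = [1, 2]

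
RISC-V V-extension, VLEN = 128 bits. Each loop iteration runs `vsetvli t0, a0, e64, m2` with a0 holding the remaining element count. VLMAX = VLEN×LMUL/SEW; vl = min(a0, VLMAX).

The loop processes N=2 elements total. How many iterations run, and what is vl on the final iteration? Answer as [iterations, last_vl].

[iterations, last_vl] = [1, 2]

VLMAX = VLEN×LMUL/SEW = 128×2/64 = 4
2 elements at 4/iter → 1 passes, remainder 2 on the last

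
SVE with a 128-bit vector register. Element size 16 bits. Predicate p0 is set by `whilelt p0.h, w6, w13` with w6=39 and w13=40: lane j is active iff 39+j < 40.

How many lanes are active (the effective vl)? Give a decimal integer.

register lanes = 128/16 = 8
whilelt: lane j active iff 39+j < 40 → j < 1 → 1 active

vl = 1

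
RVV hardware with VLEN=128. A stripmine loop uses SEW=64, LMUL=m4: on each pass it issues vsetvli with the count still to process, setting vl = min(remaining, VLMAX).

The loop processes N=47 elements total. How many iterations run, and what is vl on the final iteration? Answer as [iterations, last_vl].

[iterations, last_vl] = [6, 7]

lanes per group: 128·4/64 = 8
N=47: ⌈47/8⌉ = 6 iters; last vl = 47 − 5×8 = 7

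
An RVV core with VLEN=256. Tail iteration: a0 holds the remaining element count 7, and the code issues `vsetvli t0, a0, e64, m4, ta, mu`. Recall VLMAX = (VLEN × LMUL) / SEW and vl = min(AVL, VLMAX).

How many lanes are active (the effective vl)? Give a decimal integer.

vl = 7

VLMAX = VLEN×LMUL/SEW = 256×4/64 = 16
vl = min(AVL, VLMAX) = min(7, 16) = 7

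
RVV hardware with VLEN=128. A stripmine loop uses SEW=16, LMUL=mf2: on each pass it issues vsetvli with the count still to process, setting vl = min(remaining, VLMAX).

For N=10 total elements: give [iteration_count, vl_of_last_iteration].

[iterations, last_vl] = [3, 2]

lanes per group: 128·1/2/16 = 4
N=10: ⌈10/4⌉ = 3 iters; last vl = 10 − 2×4 = 2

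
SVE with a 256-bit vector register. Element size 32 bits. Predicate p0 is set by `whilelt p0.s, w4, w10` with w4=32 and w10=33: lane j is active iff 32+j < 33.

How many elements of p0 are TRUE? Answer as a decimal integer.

vl = 1

256-bit reg / 32-bit elem → 8 lanes
whilelt: lane j active iff 32+j < 33 → j < 1 → 1 active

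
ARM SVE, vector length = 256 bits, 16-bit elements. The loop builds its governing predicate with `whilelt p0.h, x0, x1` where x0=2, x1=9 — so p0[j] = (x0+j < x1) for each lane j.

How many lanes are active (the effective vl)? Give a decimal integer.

vl = 7

256-bit reg / 16-bit elem → 16 lanes
p0[j] = (2+j < 9); true for j=0..6 → 7 lanes set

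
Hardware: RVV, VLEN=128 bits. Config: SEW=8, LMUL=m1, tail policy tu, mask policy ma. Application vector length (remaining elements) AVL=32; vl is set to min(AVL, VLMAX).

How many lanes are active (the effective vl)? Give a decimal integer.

vl = 16

lanes per group: 128·1/8 = 16
AVL=32 > VLMAX=16, so vl = 16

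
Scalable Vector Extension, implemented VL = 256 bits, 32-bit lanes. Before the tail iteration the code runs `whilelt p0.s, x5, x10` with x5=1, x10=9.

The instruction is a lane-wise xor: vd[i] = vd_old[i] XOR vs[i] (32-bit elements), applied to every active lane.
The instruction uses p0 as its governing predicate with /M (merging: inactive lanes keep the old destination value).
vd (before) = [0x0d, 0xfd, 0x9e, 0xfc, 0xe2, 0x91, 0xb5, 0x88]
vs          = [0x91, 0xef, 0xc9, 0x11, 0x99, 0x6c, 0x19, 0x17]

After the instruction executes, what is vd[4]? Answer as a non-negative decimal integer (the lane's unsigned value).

vd[4] = 123

register lanes = 256/32 = 8
active while 1+j < 9, i.e. j ∈ [0,8) capped at 8 ⇒ 8
[0] xor(0x0d,0x91) = 0x9c
[1] xor(0xfd,0xef) = 0x12
[2] xor(0x9e,0xc9) = 0x57
[3] xor(0xfc,0x11) = 0xed
[4] xor(0xe2,0x99) = 0x7b
[5] xor(0x91,0x6c) = 0xfd
[6] xor(0xb5,0x19) = 0xac
[7] xor(0x88,0x17) = 0x9f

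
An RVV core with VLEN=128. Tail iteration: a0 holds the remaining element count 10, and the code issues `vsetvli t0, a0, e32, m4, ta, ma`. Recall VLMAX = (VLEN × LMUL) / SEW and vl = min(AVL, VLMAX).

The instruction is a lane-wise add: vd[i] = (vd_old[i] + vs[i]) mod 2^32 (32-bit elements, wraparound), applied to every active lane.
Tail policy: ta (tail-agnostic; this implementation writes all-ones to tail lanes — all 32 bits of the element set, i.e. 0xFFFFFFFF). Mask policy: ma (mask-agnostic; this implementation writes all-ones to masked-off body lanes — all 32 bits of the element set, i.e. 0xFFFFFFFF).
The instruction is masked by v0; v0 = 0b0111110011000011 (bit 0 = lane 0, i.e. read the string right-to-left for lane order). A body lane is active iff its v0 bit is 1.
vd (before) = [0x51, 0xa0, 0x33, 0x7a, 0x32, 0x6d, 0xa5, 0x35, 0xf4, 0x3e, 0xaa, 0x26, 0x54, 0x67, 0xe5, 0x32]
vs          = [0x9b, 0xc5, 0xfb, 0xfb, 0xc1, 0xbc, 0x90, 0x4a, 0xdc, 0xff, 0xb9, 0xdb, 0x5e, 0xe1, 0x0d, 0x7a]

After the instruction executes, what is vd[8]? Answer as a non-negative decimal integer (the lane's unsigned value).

VLMAX = VLEN×LMUL/SEW = 128×4/32 = 16
vl = min(AVL, VLMAX) = min(10, 16) = 10
vd[0] add(0x51,0x9b) -> 0xec
vd[1] add(0xa0,0xc5) -> 0x165
vd[2] mask-off/ones -> 0xffffffff
vd[3] mask-off/ones -> 0xffffffff
vd[4] mask-off/ones -> 0xffffffff
vd[5] mask-off/ones -> 0xffffffff
vd[6] add(0xa5,0x90) -> 0x135
vd[7] add(0x35,0x4a) -> 0x7f
vd[8] mask-off/ones -> 0xffffffff
vd[9] mask-off/ones -> 0xffffffff
vd[10] tail/ones -> 0xffffffff
vd[11] tail/ones -> 0xffffffff
vd[12] tail/ones -> 0xffffffff
vd[13] tail/ones -> 0xffffffff
vd[14] tail/ones -> 0xffffffff
vd[15] tail/ones -> 0xffffffff

vd[8] = 4294967295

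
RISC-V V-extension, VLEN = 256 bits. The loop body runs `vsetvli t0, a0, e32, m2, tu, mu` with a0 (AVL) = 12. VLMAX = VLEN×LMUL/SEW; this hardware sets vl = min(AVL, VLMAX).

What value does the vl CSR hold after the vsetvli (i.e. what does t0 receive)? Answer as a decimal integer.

vl = 12

VLMAX = VLEN×LMUL/SEW = 256×2/32 = 16
vl ← min(12, 16) = 12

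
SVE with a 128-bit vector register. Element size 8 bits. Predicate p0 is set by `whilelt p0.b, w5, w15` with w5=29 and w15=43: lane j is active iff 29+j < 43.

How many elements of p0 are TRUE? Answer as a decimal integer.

128-bit reg / 8-bit elem → 16 lanes
whilelt: lane j active iff 29+j < 43 → j < 14 → 14 active

vl = 14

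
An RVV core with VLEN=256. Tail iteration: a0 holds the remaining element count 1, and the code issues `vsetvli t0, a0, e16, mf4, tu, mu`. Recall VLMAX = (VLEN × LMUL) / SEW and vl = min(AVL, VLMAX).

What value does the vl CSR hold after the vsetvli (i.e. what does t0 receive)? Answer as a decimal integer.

vl = 1

lanes per group: 256·1/4/16 = 4
vl ← min(1, 4) = 1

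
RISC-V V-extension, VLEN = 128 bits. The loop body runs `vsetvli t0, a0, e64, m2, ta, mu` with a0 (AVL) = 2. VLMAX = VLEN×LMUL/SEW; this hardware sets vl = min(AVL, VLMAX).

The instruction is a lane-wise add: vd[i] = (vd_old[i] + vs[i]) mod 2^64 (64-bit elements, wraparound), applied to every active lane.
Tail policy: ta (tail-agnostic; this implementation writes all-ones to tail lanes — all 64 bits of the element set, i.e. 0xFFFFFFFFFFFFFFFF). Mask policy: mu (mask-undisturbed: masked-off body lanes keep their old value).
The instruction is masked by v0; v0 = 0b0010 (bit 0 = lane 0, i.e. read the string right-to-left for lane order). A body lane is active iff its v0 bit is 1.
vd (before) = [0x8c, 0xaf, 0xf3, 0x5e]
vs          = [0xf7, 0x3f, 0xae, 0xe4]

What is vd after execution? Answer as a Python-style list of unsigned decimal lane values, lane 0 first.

vd = [140, 238, 18446744073709551615, 18446744073709551615]

lanes per group: 128·2/64 = 4
AVL=2 ≤ VLMAX=4, so vl = 2
lane  0: mask-off/keep ⇒ 0x8c
lane  1: add(0xaf,0x3f) ⇒ 0xee
lane  2: tail/ones ⇒ 0xffffffffffffffff
lane  3: tail/ones ⇒ 0xffffffffffffffff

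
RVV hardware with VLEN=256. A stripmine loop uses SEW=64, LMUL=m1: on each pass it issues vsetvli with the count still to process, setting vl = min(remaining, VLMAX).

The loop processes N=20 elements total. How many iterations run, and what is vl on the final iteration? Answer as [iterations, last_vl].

VLMAX = (256 × 1) / 64 = 4 lanes
iterations = ceil(20/4) = 5; final-pass vl = 4

[iterations, last_vl] = [5, 4]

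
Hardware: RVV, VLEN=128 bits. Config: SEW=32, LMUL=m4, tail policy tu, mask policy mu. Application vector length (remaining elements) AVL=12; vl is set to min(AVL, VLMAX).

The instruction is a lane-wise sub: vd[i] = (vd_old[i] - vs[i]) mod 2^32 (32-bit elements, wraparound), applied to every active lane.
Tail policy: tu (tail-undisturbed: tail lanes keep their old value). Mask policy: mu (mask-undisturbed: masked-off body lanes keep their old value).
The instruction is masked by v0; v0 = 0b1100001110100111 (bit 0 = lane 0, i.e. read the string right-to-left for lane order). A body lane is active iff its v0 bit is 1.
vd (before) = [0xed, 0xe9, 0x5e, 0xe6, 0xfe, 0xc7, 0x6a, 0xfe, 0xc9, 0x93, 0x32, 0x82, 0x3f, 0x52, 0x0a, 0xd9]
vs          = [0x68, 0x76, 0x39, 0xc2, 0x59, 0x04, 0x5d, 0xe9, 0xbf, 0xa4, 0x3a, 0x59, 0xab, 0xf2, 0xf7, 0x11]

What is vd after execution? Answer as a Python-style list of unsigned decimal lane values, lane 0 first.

vd = [133, 115, 37, 230, 254, 195, 106, 21, 10, 4294967279, 50, 130, 63, 82, 10, 217]

VLMAX = VLEN×LMUL/SEW = 128×4/32 = 16
vl ← min(12, 16) = 12
lane  0: sub(0xed,0x68) ⇒ 0x85
lane  1: sub(0xe9,0x76) ⇒ 0x73
lane  2: sub(0x5e,0x39) ⇒ 0x25
lane  3: mask-off/keep ⇒ 0xe6
lane  4: mask-off/keep ⇒ 0xfe
lane  5: sub(0xc7,0x04) ⇒ 0xc3
lane  6: mask-off/keep ⇒ 0x6a
lane  7: sub(0xfe,0xe9) ⇒ 0x15
lane  8: sub(0xc9,0xbf) ⇒ 0x0a
lane  9: sub(0x93,0xa4) ⇒ 0xffffffef
lane 10: mask-off/keep ⇒ 0x32
lane 11: mask-off/keep ⇒ 0x82
lane 12: tail/keep ⇒ 0x3f
lane 13: tail/keep ⇒ 0x52
lane 14: tail/keep ⇒ 0x0a
lane 15: tail/keep ⇒ 0xd9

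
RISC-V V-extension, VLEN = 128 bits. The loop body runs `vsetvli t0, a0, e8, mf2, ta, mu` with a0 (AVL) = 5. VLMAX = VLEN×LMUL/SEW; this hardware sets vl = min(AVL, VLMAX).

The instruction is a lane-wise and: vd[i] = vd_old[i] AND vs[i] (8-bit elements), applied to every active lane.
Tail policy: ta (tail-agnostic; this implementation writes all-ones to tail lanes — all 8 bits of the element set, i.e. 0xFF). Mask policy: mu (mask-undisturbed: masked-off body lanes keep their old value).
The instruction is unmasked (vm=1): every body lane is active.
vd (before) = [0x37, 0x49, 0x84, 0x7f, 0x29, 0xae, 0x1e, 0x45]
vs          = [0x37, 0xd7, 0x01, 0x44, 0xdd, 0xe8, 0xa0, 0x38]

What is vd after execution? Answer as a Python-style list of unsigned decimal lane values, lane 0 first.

lanes per group: 128·1/2/8 = 8
AVL=5 ≤ VLMAX=8, so vl = 5
vd[0] and(0x37,0x37) -> 0x37
vd[1] and(0x49,0xd7) -> 0x41
vd[2] and(0x84,0x01) -> 0x00
vd[3] and(0x7f,0x44) -> 0x44
vd[4] and(0x29,0xdd) -> 0x09
vd[5] tail/ones -> 0xff
vd[6] tail/ones -> 0xff
vd[7] tail/ones -> 0xff

vd = [55, 65, 0, 68, 9, 255, 255, 255]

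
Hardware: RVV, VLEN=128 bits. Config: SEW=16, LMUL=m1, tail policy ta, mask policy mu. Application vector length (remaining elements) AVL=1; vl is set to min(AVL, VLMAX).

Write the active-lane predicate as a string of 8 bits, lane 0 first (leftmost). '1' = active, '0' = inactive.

lanes per group: 128·1/16 = 8
AVL=1 ≤ VLMAX=8, so vl = 1
bits (lane 0 leftmost): 10000000

predicate = 10000000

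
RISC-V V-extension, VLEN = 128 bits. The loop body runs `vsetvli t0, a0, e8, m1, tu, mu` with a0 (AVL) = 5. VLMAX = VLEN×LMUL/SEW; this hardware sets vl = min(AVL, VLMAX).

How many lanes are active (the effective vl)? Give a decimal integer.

VLMAX = VLEN×LMUL/SEW = 128×1/8 = 16
AVL=5 ≤ VLMAX=16, so vl = 5

vl = 5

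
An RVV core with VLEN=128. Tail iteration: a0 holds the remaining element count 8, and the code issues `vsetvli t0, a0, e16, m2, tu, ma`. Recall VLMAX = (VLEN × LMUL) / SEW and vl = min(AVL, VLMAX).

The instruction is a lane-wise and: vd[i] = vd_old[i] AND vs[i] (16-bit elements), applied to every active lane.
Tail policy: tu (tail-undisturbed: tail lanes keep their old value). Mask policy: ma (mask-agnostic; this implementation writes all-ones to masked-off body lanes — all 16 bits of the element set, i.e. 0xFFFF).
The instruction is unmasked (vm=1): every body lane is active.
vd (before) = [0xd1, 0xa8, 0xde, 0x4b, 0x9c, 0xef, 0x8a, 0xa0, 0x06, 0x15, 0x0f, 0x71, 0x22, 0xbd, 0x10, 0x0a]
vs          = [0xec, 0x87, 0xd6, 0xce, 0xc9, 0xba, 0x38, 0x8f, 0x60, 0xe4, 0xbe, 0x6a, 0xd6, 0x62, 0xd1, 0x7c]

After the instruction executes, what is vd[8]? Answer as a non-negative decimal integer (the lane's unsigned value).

vd[8] = 6

VLMAX = VLEN×LMUL/SEW = 128×2/16 = 16
vl = min(AVL, VLMAX) = min(8, 16) = 8
  i=0: and(0xd1,0xec) → 192
  i=1: and(0xa8,0x87) → 128
  i=2: and(0xde,0xd6) → 214
  i=3: and(0x4b,0xce) → 74
  i=4: and(0x9c,0xc9) → 136
  i=5: and(0xef,0xba) → 170
  i=6: and(0x8a,0x38) → 8
  i=7: and(0xa0,0x8f) → 128
  i=8: tail/keep → 6
  i=9: tail/keep → 21
  i=10: tail/keep → 15
  i=11: tail/keep → 113
  i=12: tail/keep → 34
  i=13: tail/keep → 189
  i=14: tail/keep → 16
  i=15: tail/keep → 10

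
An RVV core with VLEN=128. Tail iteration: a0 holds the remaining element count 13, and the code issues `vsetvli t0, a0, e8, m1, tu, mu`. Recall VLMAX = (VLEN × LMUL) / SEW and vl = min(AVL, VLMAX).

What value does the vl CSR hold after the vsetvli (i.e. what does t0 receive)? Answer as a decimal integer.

VLMAX = VLEN×LMUL/SEW = 128×1/8 = 16
vl = min(AVL, VLMAX) = min(13, 16) = 13

vl = 13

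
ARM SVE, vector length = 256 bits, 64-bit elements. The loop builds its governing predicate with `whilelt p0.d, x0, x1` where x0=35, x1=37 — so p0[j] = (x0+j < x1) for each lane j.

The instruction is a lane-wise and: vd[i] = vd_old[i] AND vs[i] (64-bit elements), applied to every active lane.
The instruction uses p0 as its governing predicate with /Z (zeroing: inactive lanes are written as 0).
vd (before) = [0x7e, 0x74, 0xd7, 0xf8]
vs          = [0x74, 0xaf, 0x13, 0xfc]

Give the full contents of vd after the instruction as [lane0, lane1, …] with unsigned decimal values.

vd = [116, 36, 0, 0]

register lanes = 256/64 = 4
whilelt: lane j active iff 35+j < 37 → j < 2 → 2 active
  i=0: and(0x7e,0x74) → 116
  i=1: and(0x74,0xaf) → 36
  i=2: tail/zero → 0
  i=3: tail/zero → 0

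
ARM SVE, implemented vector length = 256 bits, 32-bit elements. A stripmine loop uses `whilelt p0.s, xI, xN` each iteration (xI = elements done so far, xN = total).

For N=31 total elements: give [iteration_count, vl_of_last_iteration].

256-bit reg / 32-bit elem → 8 lanes
31 elements at 8/iter → 4 passes, remainder 7 on the last

[iterations, last_vl] = [4, 7]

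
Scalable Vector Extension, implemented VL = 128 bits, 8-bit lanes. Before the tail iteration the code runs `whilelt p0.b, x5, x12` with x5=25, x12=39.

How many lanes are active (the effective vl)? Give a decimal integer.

128-bit reg / 8-bit elem → 16 lanes
whilelt: lane j active iff 25+j < 39 → j < 14 → 14 active

vl = 14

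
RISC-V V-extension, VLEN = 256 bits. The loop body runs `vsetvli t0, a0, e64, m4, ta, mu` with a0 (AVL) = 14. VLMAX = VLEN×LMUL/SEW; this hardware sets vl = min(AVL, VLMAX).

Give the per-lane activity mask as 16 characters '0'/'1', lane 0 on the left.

predicate = 1111111111111100

VLMAX = (256 × 4) / 64 = 16 lanes
vl = min(AVL, VLMAX) = min(14, 16) = 14
bits (lane 0 leftmost): 1111111111111100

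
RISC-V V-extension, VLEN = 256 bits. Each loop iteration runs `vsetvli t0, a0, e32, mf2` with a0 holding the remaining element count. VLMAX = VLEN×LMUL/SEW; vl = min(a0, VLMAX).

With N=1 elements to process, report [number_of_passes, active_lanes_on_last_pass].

VLMAX = (256 × 1/2) / 32 = 4 lanes
iterations = ceil(1/4) = 1; final-pass vl = 1

[iterations, last_vl] = [1, 1]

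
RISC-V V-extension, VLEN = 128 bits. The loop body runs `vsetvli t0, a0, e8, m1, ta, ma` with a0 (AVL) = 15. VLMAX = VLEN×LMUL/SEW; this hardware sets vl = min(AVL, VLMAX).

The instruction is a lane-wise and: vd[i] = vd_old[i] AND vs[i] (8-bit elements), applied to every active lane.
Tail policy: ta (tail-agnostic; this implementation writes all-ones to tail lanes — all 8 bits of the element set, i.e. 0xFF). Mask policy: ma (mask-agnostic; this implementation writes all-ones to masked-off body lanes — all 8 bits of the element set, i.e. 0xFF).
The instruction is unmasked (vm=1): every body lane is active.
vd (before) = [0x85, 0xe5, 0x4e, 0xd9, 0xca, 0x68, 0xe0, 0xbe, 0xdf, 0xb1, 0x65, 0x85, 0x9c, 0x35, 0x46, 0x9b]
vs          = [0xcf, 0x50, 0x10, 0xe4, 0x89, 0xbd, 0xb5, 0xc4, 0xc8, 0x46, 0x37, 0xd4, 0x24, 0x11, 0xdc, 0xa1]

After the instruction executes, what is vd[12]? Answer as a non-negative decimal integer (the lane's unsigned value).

VLMAX = VLEN×LMUL/SEW = 128×1/8 = 16
vl = min(AVL, VLMAX) = min(15, 16) = 15
  i=0: and(0x85,0xcf) → 133
  i=1: and(0xe5,0x50) → 64
  i=2: and(0x4e,0x10) → 0
  i=3: and(0xd9,0xe4) → 192
  i=4: and(0xca,0x89) → 136
  i=5: and(0x68,0xbd) → 40
  i=6: and(0xe0,0xb5) → 160
  i=7: and(0xbe,0xc4) → 132
  i=8: and(0xdf,0xc8) → 200
  i=9: and(0xb1,0x46) → 0
  i=10: and(0x65,0x37) → 37
  i=11: and(0x85,0xd4) → 132
  i=12: and(0x9c,0x24) → 4
  i=13: and(0x35,0x11) → 17
  i=14: and(0x46,0xdc) → 68
  i=15: tail/ones → 255

vd[12] = 4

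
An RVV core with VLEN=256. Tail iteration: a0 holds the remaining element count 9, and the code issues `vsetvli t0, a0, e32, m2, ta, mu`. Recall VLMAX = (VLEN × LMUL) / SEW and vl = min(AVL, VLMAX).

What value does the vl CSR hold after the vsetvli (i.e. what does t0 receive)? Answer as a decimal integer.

vl = 9

lanes per group: 256·2/32 = 16
AVL=9 ≤ VLMAX=16, so vl = 9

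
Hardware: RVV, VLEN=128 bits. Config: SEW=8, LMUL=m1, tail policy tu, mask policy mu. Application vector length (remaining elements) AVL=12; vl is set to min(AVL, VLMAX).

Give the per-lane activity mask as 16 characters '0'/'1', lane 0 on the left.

lanes per group: 128·1/8 = 16
AVL=12 ≤ VLMAX=16, so vl = 12
bits (lane 0 leftmost): 1111111111110000

predicate = 1111111111110000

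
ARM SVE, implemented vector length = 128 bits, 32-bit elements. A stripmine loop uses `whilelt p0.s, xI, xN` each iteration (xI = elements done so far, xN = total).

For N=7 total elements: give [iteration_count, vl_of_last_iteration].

128-bit reg / 32-bit elem → 4 lanes
iterations = ceil(7/4) = 2; final-pass vl = 3

[iterations, last_vl] = [2, 3]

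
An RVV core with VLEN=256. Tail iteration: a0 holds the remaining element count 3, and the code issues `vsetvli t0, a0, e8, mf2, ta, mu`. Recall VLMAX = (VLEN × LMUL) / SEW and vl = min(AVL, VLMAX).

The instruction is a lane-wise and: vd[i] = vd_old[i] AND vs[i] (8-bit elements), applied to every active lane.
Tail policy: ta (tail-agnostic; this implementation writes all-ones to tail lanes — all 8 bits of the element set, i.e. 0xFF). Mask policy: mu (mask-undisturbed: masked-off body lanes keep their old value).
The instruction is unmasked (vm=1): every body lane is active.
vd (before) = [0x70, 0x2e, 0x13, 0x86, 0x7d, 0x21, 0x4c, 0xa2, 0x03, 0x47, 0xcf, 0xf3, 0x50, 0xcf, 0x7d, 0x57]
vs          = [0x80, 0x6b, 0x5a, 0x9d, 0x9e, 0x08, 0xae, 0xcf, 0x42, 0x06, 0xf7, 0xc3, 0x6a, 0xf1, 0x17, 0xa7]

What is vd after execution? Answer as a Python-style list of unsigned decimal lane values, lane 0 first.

vd = [0, 42, 18, 255, 255, 255, 255, 255, 255, 255, 255, 255, 255, 255, 255, 255]

VLMAX = VLEN×LMUL/SEW = 256×1/2/8 = 16
vl ← min(3, 16) = 3
  i=0: and(0x70,0x80) → 0
  i=1: and(0x2e,0x6b) → 42
  i=2: and(0x13,0x5a) → 18
  i=3: tail/ones → 255
  i=4: tail/ones → 255
  i=5: tail/ones → 255
  i=6: tail/ones → 255
  i=7: tail/ones → 255
  i=8: tail/ones → 255
  i=9: tail/ones → 255
  i=10: tail/ones → 255
  i=11: tail/ones → 255
  i=12: tail/ones → 255
  i=13: tail/ones → 255
  i=14: tail/ones → 255
  i=15: tail/ones → 255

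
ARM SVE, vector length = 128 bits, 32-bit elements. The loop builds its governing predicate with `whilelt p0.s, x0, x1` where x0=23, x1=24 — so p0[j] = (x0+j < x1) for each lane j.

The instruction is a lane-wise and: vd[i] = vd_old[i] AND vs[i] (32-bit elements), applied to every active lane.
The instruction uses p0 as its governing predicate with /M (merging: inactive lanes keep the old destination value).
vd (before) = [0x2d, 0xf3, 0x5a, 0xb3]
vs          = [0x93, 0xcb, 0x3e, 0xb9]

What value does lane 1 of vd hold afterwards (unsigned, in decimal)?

register lanes = 128/32 = 4
p0[j] = (23+j < 24); true for j=0..0 → 1 lanes set
  i=0: and(0x2d,0x93) → 1
  i=1: tail/keep → 243
  i=2: tail/keep → 90
  i=3: tail/keep → 179

vd[1] = 243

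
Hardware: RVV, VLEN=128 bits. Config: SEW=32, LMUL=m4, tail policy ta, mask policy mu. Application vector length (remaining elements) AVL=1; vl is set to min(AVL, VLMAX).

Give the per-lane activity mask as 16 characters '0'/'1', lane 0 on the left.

predicate = 1000000000000000

VLMAX = (128 × 4) / 32 = 16 lanes
AVL=1 ≤ VLMAX=16, so vl = 1
bits (lane 0 leftmost): 1000000000000000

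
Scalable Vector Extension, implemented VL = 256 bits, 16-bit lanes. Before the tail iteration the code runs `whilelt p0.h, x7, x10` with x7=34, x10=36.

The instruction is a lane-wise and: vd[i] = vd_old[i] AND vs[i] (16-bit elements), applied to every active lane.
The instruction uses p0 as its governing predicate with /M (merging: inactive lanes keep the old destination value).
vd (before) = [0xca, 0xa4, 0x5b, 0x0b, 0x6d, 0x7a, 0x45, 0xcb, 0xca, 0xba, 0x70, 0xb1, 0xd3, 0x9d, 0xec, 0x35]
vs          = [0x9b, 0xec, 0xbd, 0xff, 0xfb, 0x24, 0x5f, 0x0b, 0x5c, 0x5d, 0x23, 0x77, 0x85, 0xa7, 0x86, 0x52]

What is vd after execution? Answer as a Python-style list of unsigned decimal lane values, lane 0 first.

256-bit reg / 16-bit elem → 16 lanes
p0[j] = (34+j < 36); true for j=0..1 → 2 lanes set
lane  0: and(0xca,0x9b) ⇒ 0x8a
lane  1: and(0xa4,0xec) ⇒ 0xa4
lane  2: tail/keep ⇒ 0x5b
lane  3: tail/keep ⇒ 0x0b
lane  4: tail/keep ⇒ 0x6d
lane  5: tail/keep ⇒ 0x7a
lane  6: tail/keep ⇒ 0x45
lane  7: tail/keep ⇒ 0xcb
lane  8: tail/keep ⇒ 0xca
lane  9: tail/keep ⇒ 0xba
lane 10: tail/keep ⇒ 0x70
lane 11: tail/keep ⇒ 0xb1
lane 12: tail/keep ⇒ 0xd3
lane 13: tail/keep ⇒ 0x9d
lane 14: tail/keep ⇒ 0xec
lane 15: tail/keep ⇒ 0x35

vd = [138, 164, 91, 11, 109, 122, 69, 203, 202, 186, 112, 177, 211, 157, 236, 53]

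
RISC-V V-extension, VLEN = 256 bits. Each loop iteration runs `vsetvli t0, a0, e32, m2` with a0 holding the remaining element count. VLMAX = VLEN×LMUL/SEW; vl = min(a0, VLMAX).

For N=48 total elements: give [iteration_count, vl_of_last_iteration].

VLMAX = (256 × 2) / 32 = 16 lanes
48 elements at 16/iter → 3 passes, remainder 16 on the last

[iterations, last_vl] = [3, 16]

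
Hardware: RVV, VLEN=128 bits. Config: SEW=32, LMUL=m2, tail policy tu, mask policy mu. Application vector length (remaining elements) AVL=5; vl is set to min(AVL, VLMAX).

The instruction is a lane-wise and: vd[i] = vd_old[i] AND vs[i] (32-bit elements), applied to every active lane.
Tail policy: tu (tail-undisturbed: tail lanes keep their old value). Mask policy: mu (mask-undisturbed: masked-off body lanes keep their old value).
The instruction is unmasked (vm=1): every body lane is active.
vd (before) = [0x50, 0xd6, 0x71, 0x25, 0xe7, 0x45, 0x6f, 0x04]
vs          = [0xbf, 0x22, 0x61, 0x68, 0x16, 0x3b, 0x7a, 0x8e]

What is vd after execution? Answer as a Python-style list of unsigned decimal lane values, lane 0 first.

VLMAX = VLEN×LMUL/SEW = 128×2/32 = 8
AVL=5 ≤ VLMAX=8, so vl = 5
lane  0: and(0x50,0xbf) ⇒ 0x10
lane  1: and(0xd6,0x22) ⇒ 0x02
lane  2: and(0x71,0x61) ⇒ 0x61
lane  3: and(0x25,0x68) ⇒ 0x20
lane  4: and(0xe7,0x16) ⇒ 0x06
lane  5: tail/keep ⇒ 0x45
lane  6: tail/keep ⇒ 0x6f
lane  7: tail/keep ⇒ 0x04

vd = [16, 2, 97, 32, 6, 69, 111, 4]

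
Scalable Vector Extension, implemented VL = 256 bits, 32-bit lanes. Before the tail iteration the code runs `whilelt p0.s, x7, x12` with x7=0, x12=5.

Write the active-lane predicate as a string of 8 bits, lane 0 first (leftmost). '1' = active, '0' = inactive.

predicate = 11111000

register lanes = 256/32 = 8
whilelt: lane j active iff 0+j < 5 → j < 5 → 5 active
bits (lane 0 leftmost): 11111000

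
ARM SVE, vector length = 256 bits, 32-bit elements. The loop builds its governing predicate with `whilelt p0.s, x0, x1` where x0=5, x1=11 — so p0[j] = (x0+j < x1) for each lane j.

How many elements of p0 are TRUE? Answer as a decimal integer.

lane count: 256 div 32 = 8
active while 5+j < 11, i.e. j ∈ [0,6) capped at 8 ⇒ 6

vl = 6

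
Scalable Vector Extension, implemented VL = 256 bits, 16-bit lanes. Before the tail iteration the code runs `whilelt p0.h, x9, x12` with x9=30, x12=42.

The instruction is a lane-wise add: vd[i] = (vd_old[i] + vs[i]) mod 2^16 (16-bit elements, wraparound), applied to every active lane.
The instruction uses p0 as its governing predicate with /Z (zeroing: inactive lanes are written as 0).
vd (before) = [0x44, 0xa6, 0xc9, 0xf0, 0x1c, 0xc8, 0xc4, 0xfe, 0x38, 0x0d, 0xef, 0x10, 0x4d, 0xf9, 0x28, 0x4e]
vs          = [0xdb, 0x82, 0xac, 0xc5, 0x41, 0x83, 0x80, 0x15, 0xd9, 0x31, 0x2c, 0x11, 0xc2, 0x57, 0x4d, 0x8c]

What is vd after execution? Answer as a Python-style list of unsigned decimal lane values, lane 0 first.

register lanes = 256/16 = 16
active while 30+j < 42, i.e. j ∈ [0,12) capped at 16 ⇒ 12
lane  0: add(0x44,0xdb) ⇒ 0x11f
lane  1: add(0xa6,0x82) ⇒ 0x128
lane  2: add(0xc9,0xac) ⇒ 0x175
lane  3: add(0xf0,0xc5) ⇒ 0x1b5
lane  4: add(0x1c,0x41) ⇒ 0x5d
lane  5: add(0xc8,0x83) ⇒ 0x14b
lane  6: add(0xc4,0x80) ⇒ 0x144
lane  7: add(0xfe,0x15) ⇒ 0x113
lane  8: add(0x38,0xd9) ⇒ 0x111
lane  9: add(0x0d,0x31) ⇒ 0x3e
lane 10: add(0xef,0x2c) ⇒ 0x11b
lane 11: add(0x10,0x11) ⇒ 0x21
lane 12: tail/zero ⇒ 0x00
lane 13: tail/zero ⇒ 0x00
lane 14: tail/zero ⇒ 0x00
lane 15: tail/zero ⇒ 0x00

vd = [287, 296, 373, 437, 93, 331, 324, 275, 273, 62, 283, 33, 0, 0, 0, 0]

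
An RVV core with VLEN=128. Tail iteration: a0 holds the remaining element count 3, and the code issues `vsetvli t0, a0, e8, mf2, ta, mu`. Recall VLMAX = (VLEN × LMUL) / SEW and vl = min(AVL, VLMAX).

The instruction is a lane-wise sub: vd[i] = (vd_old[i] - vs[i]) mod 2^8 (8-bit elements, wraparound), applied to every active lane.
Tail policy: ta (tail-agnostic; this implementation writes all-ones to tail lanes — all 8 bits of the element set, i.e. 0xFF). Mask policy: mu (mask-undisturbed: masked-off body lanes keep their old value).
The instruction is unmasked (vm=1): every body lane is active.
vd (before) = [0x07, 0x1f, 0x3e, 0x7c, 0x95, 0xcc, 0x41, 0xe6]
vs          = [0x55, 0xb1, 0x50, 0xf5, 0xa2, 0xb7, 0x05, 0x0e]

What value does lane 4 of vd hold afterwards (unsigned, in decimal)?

lanes per group: 128·1/2/8 = 8
vl ← min(3, 8) = 3
[0] sub(0x07,0x55) = 0xb2
[1] sub(0x1f,0xb1) = 0x6e
[2] sub(0x3e,0x50) = 0xee
[3] tail/ones = 0xff
[4] tail/ones = 0xff
[5] tail/ones = 0xff
[6] tail/ones = 0xff
[7] tail/ones = 0xff

vd[4] = 255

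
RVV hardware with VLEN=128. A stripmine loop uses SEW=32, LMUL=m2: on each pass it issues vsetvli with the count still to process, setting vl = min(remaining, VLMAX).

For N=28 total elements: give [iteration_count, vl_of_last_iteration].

[iterations, last_vl] = [4, 4]

VLMAX = (128 × 2) / 32 = 8 lanes
28 elements at 8/iter → 4 passes, remainder 4 on the last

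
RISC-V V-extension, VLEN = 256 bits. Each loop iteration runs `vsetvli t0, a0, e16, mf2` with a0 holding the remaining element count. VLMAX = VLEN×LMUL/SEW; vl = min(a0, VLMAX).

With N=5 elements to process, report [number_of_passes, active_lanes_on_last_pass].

VLMAX = VLEN×LMUL/SEW = 256×1/2/16 = 8
N=5: ⌈5/8⌉ = 1 iters; last vl = 5 − 0×8 = 5

[iterations, last_vl] = [1, 5]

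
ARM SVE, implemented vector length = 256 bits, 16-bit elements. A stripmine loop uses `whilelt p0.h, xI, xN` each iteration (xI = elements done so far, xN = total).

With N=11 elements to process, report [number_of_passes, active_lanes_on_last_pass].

[iterations, last_vl] = [1, 11]

register lanes = 256/16 = 16
N=11: ⌈11/16⌉ = 1 iters; last vl = 11 − 0×16 = 11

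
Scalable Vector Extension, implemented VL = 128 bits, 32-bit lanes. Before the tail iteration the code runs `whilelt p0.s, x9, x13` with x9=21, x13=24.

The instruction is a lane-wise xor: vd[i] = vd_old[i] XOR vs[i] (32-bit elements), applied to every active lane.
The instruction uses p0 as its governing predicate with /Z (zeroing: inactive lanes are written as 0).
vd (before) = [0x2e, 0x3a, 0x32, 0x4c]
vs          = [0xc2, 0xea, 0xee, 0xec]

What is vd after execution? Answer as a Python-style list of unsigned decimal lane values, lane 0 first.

vd = [236, 208, 220, 0]

register lanes = 128/32 = 4
active while 21+j < 24, i.e. j ∈ [0,3) capped at 4 ⇒ 3
  i=0: xor(0x2e,0xc2) → 236
  i=1: xor(0x3a,0xea) → 208
  i=2: xor(0x32,0xee) → 220
  i=3: tail/zero → 0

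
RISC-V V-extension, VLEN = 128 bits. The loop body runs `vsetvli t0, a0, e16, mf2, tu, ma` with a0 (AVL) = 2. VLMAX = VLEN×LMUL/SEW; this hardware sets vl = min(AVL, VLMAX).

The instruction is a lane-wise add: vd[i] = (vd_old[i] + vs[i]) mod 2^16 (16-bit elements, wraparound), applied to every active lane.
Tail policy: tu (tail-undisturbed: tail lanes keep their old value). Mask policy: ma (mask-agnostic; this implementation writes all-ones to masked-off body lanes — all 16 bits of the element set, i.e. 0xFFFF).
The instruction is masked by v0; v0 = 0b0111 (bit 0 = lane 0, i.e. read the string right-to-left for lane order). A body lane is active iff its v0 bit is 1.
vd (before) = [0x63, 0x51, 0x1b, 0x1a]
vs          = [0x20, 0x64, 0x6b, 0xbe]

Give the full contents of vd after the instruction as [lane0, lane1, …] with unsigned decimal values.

VLMAX = VLEN×LMUL/SEW = 128×1/2/16 = 4
vl = min(AVL, VLMAX) = min(2, 4) = 2
vd[0] add(0x63,0x20) -> 0x83
vd[1] add(0x51,0x64) -> 0xb5
vd[2] tail/keep -> 0x1b
vd[3] tail/keep -> 0x1a

vd = [131, 181, 27, 26]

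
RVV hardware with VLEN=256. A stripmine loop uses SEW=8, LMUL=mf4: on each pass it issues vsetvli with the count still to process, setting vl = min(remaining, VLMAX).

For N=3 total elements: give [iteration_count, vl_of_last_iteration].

VLMAX = (256 × 1/4) / 8 = 8 lanes
N=3: ⌈3/8⌉ = 1 iters; last vl = 3 − 0×8 = 3

[iterations, last_vl] = [1, 3]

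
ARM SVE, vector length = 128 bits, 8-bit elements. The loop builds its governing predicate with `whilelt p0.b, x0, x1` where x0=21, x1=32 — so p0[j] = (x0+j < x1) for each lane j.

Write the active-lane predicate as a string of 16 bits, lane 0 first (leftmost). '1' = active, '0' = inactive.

lane count: 128 div 8 = 16
active while 21+j < 32, i.e. j ∈ [0,11) capped at 16 ⇒ 11
bits (lane 0 leftmost): 1111111111100000

predicate = 1111111111100000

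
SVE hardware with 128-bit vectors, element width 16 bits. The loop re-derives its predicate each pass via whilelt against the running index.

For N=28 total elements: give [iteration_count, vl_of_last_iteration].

[iterations, last_vl] = [4, 4]

128-bit reg / 16-bit elem → 8 lanes
28 elements at 8/iter → 4 passes, remainder 4 on the last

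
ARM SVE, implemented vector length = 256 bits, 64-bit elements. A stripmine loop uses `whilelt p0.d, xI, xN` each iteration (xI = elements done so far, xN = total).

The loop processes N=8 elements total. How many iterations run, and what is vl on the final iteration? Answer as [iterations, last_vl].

register lanes = 256/64 = 4
8 elements at 4/iter → 2 passes, remainder 4 on the last

[iterations, last_vl] = [2, 4]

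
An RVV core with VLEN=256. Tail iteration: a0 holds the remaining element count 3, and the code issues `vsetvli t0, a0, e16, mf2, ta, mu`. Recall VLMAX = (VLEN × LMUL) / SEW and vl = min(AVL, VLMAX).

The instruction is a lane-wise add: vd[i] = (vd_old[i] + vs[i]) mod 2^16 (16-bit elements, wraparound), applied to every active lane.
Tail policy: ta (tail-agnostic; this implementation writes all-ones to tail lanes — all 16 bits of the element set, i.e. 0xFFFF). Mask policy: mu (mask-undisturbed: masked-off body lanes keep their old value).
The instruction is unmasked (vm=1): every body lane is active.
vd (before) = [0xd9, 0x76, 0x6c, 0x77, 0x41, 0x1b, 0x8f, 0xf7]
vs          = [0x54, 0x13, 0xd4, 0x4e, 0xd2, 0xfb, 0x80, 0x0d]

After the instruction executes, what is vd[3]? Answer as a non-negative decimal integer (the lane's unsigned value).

vd[3] = 65535

lanes per group: 256·1/2/16 = 8
vl ← min(3, 8) = 3
lane  0: add(0xd9,0x54) ⇒ 0x12d
lane  1: add(0x76,0x13) ⇒ 0x89
lane  2: add(0x6c,0xd4) ⇒ 0x140
lane  3: tail/ones ⇒ 0xffff
lane  4: tail/ones ⇒ 0xffff
lane  5: tail/ones ⇒ 0xffff
lane  6: tail/ones ⇒ 0xffff
lane  7: tail/ones ⇒ 0xffff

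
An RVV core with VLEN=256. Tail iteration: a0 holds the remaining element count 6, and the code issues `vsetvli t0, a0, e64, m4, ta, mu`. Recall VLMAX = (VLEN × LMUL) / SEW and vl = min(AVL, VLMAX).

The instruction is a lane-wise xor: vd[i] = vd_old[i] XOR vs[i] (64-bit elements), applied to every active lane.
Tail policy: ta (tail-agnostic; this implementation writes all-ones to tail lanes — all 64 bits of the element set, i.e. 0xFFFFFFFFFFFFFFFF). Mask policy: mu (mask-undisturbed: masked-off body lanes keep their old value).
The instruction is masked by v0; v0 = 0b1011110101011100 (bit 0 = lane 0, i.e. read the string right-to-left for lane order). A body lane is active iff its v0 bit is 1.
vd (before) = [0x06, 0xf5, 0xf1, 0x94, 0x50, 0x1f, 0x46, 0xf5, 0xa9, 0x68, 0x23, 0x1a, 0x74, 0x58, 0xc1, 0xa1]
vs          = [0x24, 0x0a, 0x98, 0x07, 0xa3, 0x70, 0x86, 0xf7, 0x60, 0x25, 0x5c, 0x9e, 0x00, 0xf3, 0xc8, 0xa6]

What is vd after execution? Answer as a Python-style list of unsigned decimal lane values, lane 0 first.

vd = [6, 245, 105, 147, 243, 31, 18446744073709551615, 18446744073709551615, 18446744073709551615, 18446744073709551615, 18446744073709551615, 18446744073709551615, 18446744073709551615, 18446744073709551615, 18446744073709551615, 18446744073709551615]

VLMAX = (256 × 4) / 64 = 16 lanes
AVL=6 ≤ VLMAX=16, so vl = 6
[0] mask-off/keep = 0x06
[1] mask-off/keep = 0xf5
[2] xor(0xf1,0x98) = 0x69
[3] xor(0x94,0x07) = 0x93
[4] xor(0x50,0xa3) = 0xf3
[5] mask-off/keep = 0x1f
[6] tail/ones = 0xffffffffffffffff
[7] tail/ones = 0xffffffffffffffff
[8] tail/ones = 0xffffffffffffffff
[9] tail/ones = 0xffffffffffffffff
[10] tail/ones = 0xffffffffffffffff
[11] tail/ones = 0xffffffffffffffff
[12] tail/ones = 0xffffffffffffffff
[13] tail/ones = 0xffffffffffffffff
[14] tail/ones = 0xffffffffffffffff
[15] tail/ones = 0xffffffffffffffff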